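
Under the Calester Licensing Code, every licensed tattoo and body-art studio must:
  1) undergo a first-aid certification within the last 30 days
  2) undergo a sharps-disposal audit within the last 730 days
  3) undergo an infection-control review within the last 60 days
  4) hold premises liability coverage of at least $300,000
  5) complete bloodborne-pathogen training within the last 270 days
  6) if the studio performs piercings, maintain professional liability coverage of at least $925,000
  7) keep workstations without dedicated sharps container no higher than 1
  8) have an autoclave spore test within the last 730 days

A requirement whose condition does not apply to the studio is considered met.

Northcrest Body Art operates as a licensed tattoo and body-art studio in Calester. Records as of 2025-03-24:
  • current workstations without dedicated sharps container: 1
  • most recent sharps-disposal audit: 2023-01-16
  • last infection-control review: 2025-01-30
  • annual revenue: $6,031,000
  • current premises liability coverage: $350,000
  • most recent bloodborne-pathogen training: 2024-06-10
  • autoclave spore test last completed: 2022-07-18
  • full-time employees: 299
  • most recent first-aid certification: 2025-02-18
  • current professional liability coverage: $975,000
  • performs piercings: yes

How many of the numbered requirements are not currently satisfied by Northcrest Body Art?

1. first-aid certification 34 days ago vs limit 30 → not met
2. sharps-disposal audit 798 days ago vs limit 730 → not met
3. infection-control review 53 days ago vs limit 60 → met
4. premises liability coverage $350,000 ≥ $300,000 → met
5. bloodborne-pathogen training 287 days ago vs limit 270 → not met
6. condition 'performs piercings' holds; professional liability coverage $975,000 ≥ $925,000 → met
7. workstations without dedicated sharps container 1 ≤ 1 → met
8. autoclave spore test 980 days ago vs limit 730 → not met
Not met: 4 of 8

4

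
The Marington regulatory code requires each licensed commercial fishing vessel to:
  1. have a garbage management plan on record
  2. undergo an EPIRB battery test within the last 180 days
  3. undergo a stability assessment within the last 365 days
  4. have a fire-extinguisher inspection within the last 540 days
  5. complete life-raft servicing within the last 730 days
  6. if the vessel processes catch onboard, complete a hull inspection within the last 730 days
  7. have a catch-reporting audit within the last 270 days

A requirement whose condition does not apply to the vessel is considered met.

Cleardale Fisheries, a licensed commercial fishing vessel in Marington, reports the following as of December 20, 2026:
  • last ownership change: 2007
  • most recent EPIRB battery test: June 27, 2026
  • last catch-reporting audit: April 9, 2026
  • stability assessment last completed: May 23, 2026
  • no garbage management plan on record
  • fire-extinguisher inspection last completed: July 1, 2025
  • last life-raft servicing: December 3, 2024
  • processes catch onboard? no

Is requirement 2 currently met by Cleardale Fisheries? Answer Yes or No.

2. EPIRB battery test 176 days ago vs limit 180 → met

Yes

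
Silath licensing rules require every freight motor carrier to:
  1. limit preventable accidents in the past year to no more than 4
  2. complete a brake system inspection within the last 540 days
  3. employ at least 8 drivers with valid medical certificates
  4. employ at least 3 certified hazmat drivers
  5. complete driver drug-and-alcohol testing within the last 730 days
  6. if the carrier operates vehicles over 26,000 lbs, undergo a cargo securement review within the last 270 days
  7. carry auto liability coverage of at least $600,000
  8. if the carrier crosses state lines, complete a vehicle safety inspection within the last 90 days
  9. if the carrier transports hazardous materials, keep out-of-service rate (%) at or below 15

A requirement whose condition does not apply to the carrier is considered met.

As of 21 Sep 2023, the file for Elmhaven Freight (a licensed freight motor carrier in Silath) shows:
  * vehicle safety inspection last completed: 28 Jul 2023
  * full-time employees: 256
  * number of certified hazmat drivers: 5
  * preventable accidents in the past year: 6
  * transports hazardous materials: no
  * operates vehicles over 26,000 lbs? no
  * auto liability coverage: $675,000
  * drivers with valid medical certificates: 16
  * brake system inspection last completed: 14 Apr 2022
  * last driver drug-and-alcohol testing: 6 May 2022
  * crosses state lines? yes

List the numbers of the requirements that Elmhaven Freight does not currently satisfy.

1. preventable accidents in the past year 6 > 4 → not met
2. brake system inspection 525 days ago vs limit 540 → met
3. drivers with valid medical certificates 16 ≥ 8 → met
4. certified hazmat drivers 5 ≥ 3 → met
5. driver drug-and-alcohol testing 503 days ago vs limit 730 → met
6. condition 'operates vehicles over 26,000 lbs' does not hold → requirement n/a → met
7. auto liability coverage $675,000 ≥ $600,000 → met
8. condition 'crosses state lines' holds; vehicle safety inspection 55 days ago vs limit 90 → met
9. condition 'transports hazardous materials' does not hold → requirement n/a → met
Not met: 1

1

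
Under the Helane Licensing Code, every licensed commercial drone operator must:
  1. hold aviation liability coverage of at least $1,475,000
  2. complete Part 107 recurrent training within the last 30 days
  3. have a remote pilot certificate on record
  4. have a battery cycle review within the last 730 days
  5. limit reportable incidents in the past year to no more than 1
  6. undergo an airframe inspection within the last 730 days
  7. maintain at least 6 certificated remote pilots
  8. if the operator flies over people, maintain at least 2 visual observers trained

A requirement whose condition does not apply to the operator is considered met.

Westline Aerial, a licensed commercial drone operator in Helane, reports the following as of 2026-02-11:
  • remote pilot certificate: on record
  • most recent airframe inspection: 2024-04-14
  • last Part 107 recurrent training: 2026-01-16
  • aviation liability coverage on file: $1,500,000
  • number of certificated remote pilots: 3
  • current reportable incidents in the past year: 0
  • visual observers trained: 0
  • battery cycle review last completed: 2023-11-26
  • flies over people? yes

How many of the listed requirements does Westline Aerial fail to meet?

3

1. aviation liability coverage $1,500,000 ≥ $1,475,000 → met
2. Part 107 recurrent training 26 days ago vs limit 30 → met
3. remote pilot certificate present → met
4. battery cycle review 808 days ago vs limit 730 → not met
5. reportable incidents in the past year 0 ≤ 1 → met
6. airframe inspection 668 days ago vs limit 730 → met
7. certificated remote pilots 3 < 6 → not met
8. condition 'flies over people' holds; visual observers trained 0 < 2 → not met
Not met: 3 of 8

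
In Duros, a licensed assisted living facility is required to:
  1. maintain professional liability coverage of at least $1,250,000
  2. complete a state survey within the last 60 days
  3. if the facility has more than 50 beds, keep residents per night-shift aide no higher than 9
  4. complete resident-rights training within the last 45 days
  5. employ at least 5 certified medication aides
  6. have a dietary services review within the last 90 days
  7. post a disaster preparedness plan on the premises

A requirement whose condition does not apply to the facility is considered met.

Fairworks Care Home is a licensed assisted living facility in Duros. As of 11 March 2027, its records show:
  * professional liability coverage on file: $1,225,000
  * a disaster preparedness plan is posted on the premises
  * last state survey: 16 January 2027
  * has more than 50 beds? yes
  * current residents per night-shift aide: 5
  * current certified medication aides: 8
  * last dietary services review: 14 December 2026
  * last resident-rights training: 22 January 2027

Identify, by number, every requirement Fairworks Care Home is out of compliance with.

1. professional liability coverage $1,225,000 < $1,250,000 → not met
2. state survey 54 days ago vs limit 60 → met
3. condition 'has more than 50 beds' holds; residents per night-shift aide 5 ≤ 9 → met
4. resident-rights training 48 days ago vs limit 45 → not met
5. certified medication aides 8 ≥ 5 → met
6. dietary services review 87 days ago vs limit 90 → met
7. disaster preparedness plan present → met
Not met: 1, 4

1, 4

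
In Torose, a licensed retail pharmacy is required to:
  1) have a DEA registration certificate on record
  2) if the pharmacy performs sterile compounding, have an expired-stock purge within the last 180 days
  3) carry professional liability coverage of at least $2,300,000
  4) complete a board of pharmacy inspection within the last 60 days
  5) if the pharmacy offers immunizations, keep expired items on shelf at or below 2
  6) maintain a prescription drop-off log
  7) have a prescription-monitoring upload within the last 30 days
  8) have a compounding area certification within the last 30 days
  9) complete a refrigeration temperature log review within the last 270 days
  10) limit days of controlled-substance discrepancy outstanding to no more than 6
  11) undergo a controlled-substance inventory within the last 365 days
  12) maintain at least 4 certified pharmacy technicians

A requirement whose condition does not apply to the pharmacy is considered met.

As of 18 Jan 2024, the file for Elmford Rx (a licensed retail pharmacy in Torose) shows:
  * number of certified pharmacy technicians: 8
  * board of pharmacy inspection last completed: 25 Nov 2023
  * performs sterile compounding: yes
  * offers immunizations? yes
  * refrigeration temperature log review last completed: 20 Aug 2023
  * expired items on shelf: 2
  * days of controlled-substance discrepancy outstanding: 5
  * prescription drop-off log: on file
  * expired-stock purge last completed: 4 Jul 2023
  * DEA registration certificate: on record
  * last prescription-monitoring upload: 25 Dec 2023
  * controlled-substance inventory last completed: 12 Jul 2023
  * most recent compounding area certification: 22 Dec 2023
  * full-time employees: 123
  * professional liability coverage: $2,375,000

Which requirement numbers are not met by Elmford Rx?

1. DEA registration certificate present → met
2. condition 'performs sterile compounding' holds; expired-stock purge 198 days ago vs limit 180 → not met
3. professional liability coverage $2,375,000 ≥ $2,300,000 → met
4. board of pharmacy inspection 54 days ago vs limit 60 → met
5. condition 'offers immunizations' holds; expired items on shelf 2 ≤ 2 → met
6. prescription drop-off log present → met
7. prescription-monitoring upload 24 days ago vs limit 30 → met
8. compounding area certification 27 days ago vs limit 30 → met
9. refrigeration temperature log review 151 days ago vs limit 270 → met
10. days of controlled-substance discrepancy outstanding 5 ≤ 6 → met
11. controlled-substance inventory 190 days ago vs limit 365 → met
12. certified pharmacy technicians 8 ≥ 4 → met
Not met: 2

2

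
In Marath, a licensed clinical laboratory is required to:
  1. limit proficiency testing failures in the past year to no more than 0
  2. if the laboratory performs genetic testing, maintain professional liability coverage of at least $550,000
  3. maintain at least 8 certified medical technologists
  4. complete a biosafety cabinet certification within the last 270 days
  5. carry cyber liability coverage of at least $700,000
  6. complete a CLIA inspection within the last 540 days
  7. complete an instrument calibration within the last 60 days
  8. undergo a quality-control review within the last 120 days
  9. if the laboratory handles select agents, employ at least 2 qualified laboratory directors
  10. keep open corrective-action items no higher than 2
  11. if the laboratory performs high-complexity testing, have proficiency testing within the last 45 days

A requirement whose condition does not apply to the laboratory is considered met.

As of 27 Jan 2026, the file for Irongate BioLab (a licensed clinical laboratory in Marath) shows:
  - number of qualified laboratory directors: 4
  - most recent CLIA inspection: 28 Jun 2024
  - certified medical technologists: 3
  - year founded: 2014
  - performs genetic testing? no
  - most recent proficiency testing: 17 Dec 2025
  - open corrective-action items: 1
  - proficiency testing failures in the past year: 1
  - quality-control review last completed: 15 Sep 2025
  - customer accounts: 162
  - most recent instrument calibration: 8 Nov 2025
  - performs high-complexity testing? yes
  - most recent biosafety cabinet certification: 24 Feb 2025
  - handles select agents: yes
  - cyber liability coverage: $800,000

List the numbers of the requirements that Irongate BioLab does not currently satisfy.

1, 3, 4, 6, 7, 8

1. proficiency testing failures in the past year 1 > 0 → not met
2. condition 'performs genetic testing' does not hold → requirement n/a → met
3. certified medical technologists 3 < 8 → not met
4. biosafety cabinet certification 337 days ago vs limit 270 → not met
5. cyber liability coverage $800,000 ≥ $700,000 → met
6. CLIA inspection 578 days ago vs limit 540 → not met
7. instrument calibration 80 days ago vs limit 60 → not met
8. quality-control review 134 days ago vs limit 120 → not met
9. condition 'handles select agents' holds; qualified laboratory directors 4 ≥ 2 → met
10. open corrective-action items 1 ≤ 2 → met
11. condition 'performs high-complexity testing' holds; proficiency testing 41 days ago vs limit 45 → met
Not met: 1, 3, 4, 6, 7, 8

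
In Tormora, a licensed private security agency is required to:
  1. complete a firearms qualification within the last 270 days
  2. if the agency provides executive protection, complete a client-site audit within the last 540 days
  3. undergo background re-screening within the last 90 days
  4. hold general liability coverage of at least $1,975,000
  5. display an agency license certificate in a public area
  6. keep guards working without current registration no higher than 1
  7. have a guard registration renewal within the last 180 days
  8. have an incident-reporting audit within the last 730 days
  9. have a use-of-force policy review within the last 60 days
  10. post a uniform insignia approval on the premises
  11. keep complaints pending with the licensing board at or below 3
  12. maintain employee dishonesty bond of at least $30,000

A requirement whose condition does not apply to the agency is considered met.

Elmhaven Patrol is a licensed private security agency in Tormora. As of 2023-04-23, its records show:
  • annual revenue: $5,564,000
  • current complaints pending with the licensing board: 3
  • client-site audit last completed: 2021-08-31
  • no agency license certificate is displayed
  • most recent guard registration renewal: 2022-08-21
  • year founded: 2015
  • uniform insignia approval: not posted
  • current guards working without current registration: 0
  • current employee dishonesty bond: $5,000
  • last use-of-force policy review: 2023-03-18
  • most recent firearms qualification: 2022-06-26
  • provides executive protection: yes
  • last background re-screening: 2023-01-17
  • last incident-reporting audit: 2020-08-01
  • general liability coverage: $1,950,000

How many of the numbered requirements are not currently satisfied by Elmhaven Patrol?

9

1. firearms qualification 301 days ago vs limit 270 → not met
2. condition 'provides executive protection' holds; client-site audit 600 days ago vs limit 540 → not met
3. background re-screening 96 days ago vs limit 90 → not met
4. general liability coverage $1,950,000 < $1,975,000 → not met
5. agency license certificate absent → not met
6. guards working without current registration 0 ≤ 1 → met
7. guard registration renewal 245 days ago vs limit 180 → not met
8. incident-reporting audit 995 days ago vs limit 730 → not met
9. use-of-force policy review 36 days ago vs limit 60 → met
10. uniform insignia approval absent → not met
11. complaints pending with the licensing board 3 ≤ 3 → met
12. employee dishonesty bond $5,000 < $30,000 → not met
Not met: 9 of 12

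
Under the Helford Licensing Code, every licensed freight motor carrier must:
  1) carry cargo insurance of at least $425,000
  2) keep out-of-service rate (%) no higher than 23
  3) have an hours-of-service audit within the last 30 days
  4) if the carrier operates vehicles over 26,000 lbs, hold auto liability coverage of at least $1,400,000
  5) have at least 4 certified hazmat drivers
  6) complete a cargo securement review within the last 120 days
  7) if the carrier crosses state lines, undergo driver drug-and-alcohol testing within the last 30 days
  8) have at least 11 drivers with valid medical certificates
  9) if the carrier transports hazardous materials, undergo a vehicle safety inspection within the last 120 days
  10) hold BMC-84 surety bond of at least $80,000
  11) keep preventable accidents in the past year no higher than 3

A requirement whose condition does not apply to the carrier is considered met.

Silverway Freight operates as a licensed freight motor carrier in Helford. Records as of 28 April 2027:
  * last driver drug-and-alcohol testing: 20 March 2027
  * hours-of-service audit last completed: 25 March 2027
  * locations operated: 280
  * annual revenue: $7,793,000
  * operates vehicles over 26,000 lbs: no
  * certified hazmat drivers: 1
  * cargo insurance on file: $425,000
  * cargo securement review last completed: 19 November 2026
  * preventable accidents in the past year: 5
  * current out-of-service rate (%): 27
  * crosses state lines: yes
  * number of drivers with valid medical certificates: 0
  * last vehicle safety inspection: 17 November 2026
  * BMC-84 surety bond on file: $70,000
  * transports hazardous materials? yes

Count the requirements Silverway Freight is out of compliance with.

1. cargo insurance $425,000 ≥ $425,000 → met
2. out-of-service rate (%) 27 > 23 → not met
3. hours-of-service audit 34 days ago vs limit 30 → not met
4. condition 'operates vehicles over 26,000 lbs' does not hold → requirement n/a → met
5. certified hazmat drivers 1 < 4 → not met
6. cargo securement review 160 days ago vs limit 120 → not met
7. condition 'crosses state lines' holds; driver drug-and-alcohol testing 39 days ago vs limit 30 → not met
8. drivers with valid medical certificates 0 < 11 → not met
9. condition 'transports hazardous materials' holds; vehicle safety inspection 162 days ago vs limit 120 → not met
10. BMC-84 surety bond $70,000 < $80,000 → not met
11. preventable accidents in the past year 5 > 3 → not met
Not met: 9 of 11

9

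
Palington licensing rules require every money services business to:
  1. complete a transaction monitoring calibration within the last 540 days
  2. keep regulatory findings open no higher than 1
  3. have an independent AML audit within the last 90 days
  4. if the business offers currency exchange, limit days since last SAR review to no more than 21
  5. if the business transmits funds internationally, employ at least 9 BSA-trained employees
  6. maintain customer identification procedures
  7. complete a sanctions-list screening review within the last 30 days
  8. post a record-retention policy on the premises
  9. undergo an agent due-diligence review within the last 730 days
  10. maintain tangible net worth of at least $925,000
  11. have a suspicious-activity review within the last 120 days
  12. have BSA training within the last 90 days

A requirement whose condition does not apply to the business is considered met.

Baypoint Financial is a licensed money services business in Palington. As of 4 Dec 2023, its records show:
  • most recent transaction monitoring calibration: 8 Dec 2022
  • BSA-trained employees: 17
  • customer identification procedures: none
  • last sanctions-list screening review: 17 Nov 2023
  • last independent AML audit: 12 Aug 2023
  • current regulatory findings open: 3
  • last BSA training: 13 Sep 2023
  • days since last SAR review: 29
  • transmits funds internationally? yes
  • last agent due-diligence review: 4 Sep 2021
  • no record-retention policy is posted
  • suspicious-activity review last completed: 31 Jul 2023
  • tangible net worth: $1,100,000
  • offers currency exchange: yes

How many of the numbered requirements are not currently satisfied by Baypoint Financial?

1. transaction monitoring calibration 361 days ago vs limit 540 → met
2. regulatory findings open 3 > 1 → not met
3. independent AML audit 114 days ago vs limit 90 → not met
4. condition 'offers currency exchange' holds; days since last SAR review 29 > 21 → not met
5. condition 'transmits funds internationally' holds; BSA-trained employees 17 ≥ 9 → met
6. customer identification procedures absent → not met
7. sanctions-list screening review 17 days ago vs limit 30 → met
8. record-retention policy absent → not met
9. agent due-diligence review 821 days ago vs limit 730 → not met
10. tangible net worth $1,100,000 ≥ $925,000 → met
11. suspicious-activity review 126 days ago vs limit 120 → not met
12. BSA training 82 days ago vs limit 90 → met
Not met: 7 of 12

7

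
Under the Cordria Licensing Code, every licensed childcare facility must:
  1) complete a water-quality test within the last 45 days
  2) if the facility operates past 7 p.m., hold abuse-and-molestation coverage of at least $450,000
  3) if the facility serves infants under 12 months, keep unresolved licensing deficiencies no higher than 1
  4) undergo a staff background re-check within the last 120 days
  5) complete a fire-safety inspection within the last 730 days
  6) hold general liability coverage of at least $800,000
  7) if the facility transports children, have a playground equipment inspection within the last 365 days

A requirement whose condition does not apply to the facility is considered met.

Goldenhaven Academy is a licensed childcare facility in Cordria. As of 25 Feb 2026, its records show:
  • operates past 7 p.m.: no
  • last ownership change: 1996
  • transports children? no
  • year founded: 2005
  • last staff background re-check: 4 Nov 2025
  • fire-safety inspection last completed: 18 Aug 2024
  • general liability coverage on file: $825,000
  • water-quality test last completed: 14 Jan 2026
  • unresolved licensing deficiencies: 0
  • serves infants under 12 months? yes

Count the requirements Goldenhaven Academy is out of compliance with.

1. water-quality test 42 days ago vs limit 45 → met
2. condition 'operates past 7 p.m.' does not hold → requirement n/a → met
3. condition 'serves infants under 12 months' holds; unresolved licensing deficiencies 0 ≤ 1 → met
4. staff background re-check 113 days ago vs limit 120 → met
5. fire-safety inspection 556 days ago vs limit 730 → met
6. general liability coverage $825,000 ≥ $800,000 → met
7. condition 'transports children' does not hold → requirement n/a → met
Not met: 0 of 7

0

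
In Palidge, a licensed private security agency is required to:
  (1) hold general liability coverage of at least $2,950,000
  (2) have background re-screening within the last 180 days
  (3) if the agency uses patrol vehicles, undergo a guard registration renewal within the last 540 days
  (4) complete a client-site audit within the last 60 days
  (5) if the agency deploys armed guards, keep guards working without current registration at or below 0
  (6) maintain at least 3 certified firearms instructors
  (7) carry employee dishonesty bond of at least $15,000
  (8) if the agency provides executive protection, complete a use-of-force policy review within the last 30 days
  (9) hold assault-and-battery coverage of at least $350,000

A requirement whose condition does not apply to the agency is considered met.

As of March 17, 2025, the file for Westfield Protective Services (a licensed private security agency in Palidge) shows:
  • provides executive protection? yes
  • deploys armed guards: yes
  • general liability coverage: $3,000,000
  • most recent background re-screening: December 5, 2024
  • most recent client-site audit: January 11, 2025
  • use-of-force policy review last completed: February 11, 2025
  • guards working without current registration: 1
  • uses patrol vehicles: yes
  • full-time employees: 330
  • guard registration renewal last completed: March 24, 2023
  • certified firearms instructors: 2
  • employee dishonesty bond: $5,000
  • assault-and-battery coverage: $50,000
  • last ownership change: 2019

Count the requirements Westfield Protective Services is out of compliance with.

7

1. general liability coverage $3,000,000 ≥ $2,950,000 → met
2. background re-screening 102 days ago vs limit 180 → met
3. condition 'uses patrol vehicles' holds; guard registration renewal 724 days ago vs limit 540 → not met
4. client-site audit 65 days ago vs limit 60 → not met
5. condition 'deploys armed guards' holds; guards working without current registration 1 > 0 → not met
6. certified firearms instructors 2 < 3 → not met
7. employee dishonesty bond $5,000 < $15,000 → not met
8. condition 'provides executive protection' holds; use-of-force policy review 34 days ago vs limit 30 → not met
9. assault-and-battery coverage $50,000 < $350,000 → not met
Not met: 7 of 9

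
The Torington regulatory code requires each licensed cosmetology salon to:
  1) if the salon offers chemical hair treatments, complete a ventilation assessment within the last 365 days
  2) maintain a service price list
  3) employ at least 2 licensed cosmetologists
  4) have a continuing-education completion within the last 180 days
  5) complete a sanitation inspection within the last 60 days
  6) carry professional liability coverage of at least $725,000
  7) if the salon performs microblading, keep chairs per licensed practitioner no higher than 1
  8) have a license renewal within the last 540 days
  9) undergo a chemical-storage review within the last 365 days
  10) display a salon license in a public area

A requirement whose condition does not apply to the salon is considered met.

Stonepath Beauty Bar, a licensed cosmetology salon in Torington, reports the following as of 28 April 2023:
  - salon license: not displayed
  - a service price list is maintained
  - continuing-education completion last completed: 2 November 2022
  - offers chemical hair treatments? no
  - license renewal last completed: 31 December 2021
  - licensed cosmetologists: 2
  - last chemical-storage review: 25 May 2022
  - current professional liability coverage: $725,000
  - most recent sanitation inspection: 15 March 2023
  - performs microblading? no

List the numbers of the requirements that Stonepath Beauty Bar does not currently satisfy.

1. condition 'offers chemical hair treatments' does not hold → requirement n/a → met
2. service price list present → met
3. licensed cosmetologists 2 ≥ 2 → met
4. continuing-education completion 177 days ago vs limit 180 → met
5. sanitation inspection 44 days ago vs limit 60 → met
6. professional liability coverage $725,000 ≥ $725,000 → met
7. condition 'performs microblading' does not hold → requirement n/a → met
8. license renewal 483 days ago vs limit 540 → met
9. chemical-storage review 338 days ago vs limit 365 → met
10. salon license absent → not met
Not met: 10

10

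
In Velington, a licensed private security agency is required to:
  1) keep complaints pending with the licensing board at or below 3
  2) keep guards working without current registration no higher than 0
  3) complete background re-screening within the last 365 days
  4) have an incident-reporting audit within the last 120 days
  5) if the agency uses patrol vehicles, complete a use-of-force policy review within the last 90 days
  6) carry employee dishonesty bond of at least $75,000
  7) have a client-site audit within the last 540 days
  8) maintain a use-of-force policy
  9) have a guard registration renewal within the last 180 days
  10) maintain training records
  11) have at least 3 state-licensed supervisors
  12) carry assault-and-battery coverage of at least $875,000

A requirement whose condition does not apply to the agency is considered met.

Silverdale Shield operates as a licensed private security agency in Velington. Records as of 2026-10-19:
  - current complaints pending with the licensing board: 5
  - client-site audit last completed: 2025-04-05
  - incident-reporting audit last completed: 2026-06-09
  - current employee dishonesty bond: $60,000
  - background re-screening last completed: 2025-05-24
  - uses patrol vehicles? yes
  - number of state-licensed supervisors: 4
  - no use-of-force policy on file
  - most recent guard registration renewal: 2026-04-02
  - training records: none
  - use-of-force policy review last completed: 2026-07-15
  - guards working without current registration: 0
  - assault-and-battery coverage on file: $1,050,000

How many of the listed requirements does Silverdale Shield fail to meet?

9

1. complaints pending with the licensing board 5 > 3 → not met
2. guards working without current registration 0 ≤ 0 → met
3. background re-screening 513 days ago vs limit 365 → not met
4. incident-reporting audit 132 days ago vs limit 120 → not met
5. condition 'uses patrol vehicles' holds; use-of-force policy review 96 days ago vs limit 90 → not met
6. employee dishonesty bond $60,000 < $75,000 → not met
7. client-site audit 562 days ago vs limit 540 → not met
8. use-of-force policy absent → not met
9. guard registration renewal 200 days ago vs limit 180 → not met
10. training records absent → not met
11. state-licensed supervisors 4 ≥ 3 → met
12. assault-and-battery coverage $1,050,000 ≥ $875,000 → met
Not met: 9 of 12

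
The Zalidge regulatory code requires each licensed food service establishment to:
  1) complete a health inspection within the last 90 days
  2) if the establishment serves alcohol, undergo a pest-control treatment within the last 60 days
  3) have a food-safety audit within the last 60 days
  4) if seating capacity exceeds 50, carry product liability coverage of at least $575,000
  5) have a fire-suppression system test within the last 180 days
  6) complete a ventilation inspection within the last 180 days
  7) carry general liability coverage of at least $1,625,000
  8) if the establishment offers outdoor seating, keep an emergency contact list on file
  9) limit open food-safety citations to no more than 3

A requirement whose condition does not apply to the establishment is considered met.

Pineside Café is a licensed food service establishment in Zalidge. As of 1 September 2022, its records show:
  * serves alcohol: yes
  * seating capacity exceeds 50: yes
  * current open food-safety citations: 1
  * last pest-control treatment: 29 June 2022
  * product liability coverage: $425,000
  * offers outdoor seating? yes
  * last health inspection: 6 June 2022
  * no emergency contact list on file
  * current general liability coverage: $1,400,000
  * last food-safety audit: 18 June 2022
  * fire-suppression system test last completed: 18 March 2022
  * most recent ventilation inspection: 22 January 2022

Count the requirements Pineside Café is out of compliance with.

1. health inspection 87 days ago vs limit 90 → met
2. condition 'serves alcohol' holds; pest-control treatment 64 days ago vs limit 60 → not met
3. food-safety audit 75 days ago vs limit 60 → not met
4. condition 'seating capacity exceeds 50' holds; product liability coverage $425,000 < $575,000 → not met
5. fire-suppression system test 167 days ago vs limit 180 → met
6. ventilation inspection 222 days ago vs limit 180 → not met
7. general liability coverage $1,400,000 < $1,625,000 → not met
8. condition 'offers outdoor seating' holds; emergency contact list absent → not met
9. open food-safety citations 1 ≤ 3 → met
Not met: 6 of 9

6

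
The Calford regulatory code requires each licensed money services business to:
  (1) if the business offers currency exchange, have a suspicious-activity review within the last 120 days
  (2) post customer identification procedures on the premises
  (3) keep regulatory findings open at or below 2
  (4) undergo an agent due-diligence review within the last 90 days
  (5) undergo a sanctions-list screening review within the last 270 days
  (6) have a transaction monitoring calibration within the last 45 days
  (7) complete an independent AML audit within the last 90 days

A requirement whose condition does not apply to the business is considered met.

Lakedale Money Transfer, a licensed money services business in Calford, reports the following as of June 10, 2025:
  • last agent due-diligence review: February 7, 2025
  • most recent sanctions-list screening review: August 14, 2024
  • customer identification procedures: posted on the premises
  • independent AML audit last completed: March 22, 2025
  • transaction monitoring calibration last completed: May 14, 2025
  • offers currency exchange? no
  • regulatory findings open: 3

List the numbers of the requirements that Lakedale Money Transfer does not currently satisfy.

3, 4, 5

1. condition 'offers currency exchange' does not hold → requirement n/a → met
2. customer identification procedures present → met
3. regulatory findings open 3 > 2 → not met
4. agent due-diligence review 123 days ago vs limit 90 → not met
5. sanctions-list screening review 300 days ago vs limit 270 → not met
6. transaction monitoring calibration 27 days ago vs limit 45 → met
7. independent AML audit 80 days ago vs limit 90 → met
Not met: 3, 4, 5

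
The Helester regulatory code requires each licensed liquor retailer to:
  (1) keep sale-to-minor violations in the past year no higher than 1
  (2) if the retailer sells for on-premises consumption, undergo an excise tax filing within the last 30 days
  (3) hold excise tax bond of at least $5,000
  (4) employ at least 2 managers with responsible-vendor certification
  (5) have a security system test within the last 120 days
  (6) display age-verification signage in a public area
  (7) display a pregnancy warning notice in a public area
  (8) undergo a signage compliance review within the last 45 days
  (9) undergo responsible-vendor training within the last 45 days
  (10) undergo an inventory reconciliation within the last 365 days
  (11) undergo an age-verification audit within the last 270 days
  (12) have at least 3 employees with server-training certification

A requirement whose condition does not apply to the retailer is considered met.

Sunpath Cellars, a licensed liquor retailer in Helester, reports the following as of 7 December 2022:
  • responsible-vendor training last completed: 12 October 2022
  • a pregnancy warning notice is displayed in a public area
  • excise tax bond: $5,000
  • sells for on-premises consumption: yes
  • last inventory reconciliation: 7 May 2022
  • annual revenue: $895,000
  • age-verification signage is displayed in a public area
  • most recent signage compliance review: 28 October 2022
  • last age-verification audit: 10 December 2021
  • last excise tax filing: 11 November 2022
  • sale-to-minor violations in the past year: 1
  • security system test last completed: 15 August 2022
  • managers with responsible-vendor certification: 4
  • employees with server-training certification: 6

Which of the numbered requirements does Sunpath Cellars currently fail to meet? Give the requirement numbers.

1. sale-to-minor violations in the past year 1 ≤ 1 → met
2. condition 'sells for on-premises consumption' holds; excise tax filing 26 days ago vs limit 30 → met
3. excise tax bond $5,000 ≥ $5,000 → met
4. managers with responsible-vendor certification 4 ≥ 2 → met
5. security system test 114 days ago vs limit 120 → met
6. age-verification signage present → met
7. pregnancy warning notice present → met
8. signage compliance review 40 days ago vs limit 45 → met
9. responsible-vendor training 56 days ago vs limit 45 → not met
10. inventory reconciliation 214 days ago vs limit 365 → met
11. age-verification audit 362 days ago vs limit 270 → not met
12. employees with server-training certification 6 ≥ 3 → met
Not met: 9, 11

9, 11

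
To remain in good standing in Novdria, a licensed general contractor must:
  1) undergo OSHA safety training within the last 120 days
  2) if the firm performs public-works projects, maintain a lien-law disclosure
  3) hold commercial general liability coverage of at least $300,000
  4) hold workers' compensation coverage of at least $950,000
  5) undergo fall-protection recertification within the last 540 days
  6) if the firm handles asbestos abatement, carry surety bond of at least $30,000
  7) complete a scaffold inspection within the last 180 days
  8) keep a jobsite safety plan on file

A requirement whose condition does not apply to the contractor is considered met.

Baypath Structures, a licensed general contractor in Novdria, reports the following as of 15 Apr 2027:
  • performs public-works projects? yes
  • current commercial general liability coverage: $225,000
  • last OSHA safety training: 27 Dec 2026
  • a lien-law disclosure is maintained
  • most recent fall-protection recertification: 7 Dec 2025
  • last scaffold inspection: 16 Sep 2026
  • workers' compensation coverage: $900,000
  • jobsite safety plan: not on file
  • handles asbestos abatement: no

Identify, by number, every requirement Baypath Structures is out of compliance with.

1. OSHA safety training 109 days ago vs limit 120 → met
2. condition 'performs public-works projects' holds; lien-law disclosure present → met
3. commercial general liability coverage $225,000 < $300,000 → not met
4. workers' compensation coverage $900,000 < $950,000 → not met
5. fall-protection recertification 494 days ago vs limit 540 → met
6. condition 'handles asbestos abatement' does not hold → requirement n/a → met
7. scaffold inspection 211 days ago vs limit 180 → not met
8. jobsite safety plan absent → not met
Not met: 3, 4, 7, 8

3, 4, 7, 8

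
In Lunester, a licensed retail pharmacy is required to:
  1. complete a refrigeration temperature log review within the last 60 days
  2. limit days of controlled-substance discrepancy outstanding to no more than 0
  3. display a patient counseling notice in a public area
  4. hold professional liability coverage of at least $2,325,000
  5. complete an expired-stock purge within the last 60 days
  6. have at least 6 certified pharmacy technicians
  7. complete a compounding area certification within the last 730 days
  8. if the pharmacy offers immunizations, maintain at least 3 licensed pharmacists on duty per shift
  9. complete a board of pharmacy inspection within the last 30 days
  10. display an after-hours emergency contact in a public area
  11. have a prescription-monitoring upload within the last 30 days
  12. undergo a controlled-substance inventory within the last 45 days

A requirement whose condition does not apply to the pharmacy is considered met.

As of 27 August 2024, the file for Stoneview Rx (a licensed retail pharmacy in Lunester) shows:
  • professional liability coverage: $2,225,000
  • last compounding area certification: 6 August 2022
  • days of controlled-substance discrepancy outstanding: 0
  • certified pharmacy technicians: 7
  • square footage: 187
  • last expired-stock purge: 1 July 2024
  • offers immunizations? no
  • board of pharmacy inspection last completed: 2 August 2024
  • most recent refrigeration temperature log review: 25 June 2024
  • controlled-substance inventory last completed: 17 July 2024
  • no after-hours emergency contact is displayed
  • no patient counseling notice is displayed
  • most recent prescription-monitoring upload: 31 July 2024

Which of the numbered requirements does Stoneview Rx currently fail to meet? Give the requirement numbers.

1, 3, 4, 7, 10

1. refrigeration temperature log review 63 days ago vs limit 60 → not met
2. days of controlled-substance discrepancy outstanding 0 ≤ 0 → met
3. patient counseling notice absent → not met
4. professional liability coverage $2,225,000 < $2,325,000 → not met
5. expired-stock purge 57 days ago vs limit 60 → met
6. certified pharmacy technicians 7 ≥ 6 → met
7. compounding area certification 752 days ago vs limit 730 → not met
8. condition 'offers immunizations' does not hold → requirement n/a → met
9. board of pharmacy inspection 25 days ago vs limit 30 → met
10. after-hours emergency contact absent → not met
11. prescription-monitoring upload 27 days ago vs limit 30 → met
12. controlled-substance inventory 41 days ago vs limit 45 → met
Not met: 1, 3, 4, 7, 10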